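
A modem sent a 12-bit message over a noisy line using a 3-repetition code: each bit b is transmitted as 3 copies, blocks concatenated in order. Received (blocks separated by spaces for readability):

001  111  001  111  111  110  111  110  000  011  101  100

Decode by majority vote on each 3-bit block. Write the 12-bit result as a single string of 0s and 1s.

010111110110

Block 1 (001): 1 one → 0
Block 2 (111): 3 ones → 1
Block 3 (001): 1 one → 0
Block 4 (111): 3 ones → 1
Block 5 (111): 3 ones → 1
Block 6 (110): 2 ones → 1
Block 7 (111): 3 ones → 1
Block 8 (110): 2 ones → 1
Block 9 (000): 0 ones → 0
Block 10 (011): 2 ones → 1
Block 11 (101): 2 ones → 1
Block 12 (100): 1 one → 0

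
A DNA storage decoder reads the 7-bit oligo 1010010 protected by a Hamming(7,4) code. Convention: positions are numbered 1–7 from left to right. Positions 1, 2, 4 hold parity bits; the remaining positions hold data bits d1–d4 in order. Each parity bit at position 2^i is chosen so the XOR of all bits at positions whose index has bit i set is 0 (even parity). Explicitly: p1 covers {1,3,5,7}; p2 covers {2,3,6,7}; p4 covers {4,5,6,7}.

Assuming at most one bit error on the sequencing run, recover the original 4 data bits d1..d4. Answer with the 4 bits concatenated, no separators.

s1 (pos 1,3,5,7): 1⊕1⊕0⊕0 = 0
s2 (pos 2,3,6,7): 0⊕1⊕1⊕0 = 0
s4 (pos 4,5,6,7): 0⊕0⊕1⊕0 = 1
Syndrome s4…s1 = 100 → error at position 4.
Flip position 4: 1010010 → 1011010
Read data bits from positions 3,5,6,7: 1010

1010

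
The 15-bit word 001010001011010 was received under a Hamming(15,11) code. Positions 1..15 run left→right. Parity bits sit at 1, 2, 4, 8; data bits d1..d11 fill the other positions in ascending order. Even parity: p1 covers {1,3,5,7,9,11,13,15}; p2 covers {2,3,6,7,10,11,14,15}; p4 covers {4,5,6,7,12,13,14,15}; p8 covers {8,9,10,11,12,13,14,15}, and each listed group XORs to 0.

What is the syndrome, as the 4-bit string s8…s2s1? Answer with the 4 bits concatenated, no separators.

s1 (pos 1,3,5,7,9,11,13,15): 0⊕1⊕1⊕0⊕1⊕1⊕0⊕0 = 0
s2 (pos 2,3,6,7,10,11,14,15): 0⊕1⊕0⊕0⊕0⊕1⊕1⊕0 = 1
s4 (pos 4,5,6,7,12,13,14,15): 0⊕1⊕0⊕0⊕1⊕0⊕1⊕0 = 1
s8 (pos 8,9,10,11,12,13,14,15): 0⊕1⊕0⊕1⊕1⊕0⊕1⊕0 = 0
Syndrome s8…s1 = 0110 → error at position 6.

0110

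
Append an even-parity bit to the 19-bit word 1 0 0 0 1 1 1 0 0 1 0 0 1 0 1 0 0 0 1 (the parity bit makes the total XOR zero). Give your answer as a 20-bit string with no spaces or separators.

10001110010010100010

XOR of the 19 data bits: 1⊕0⊕0⊕0⊕1⊕1⊕1⊕0⊕0⊕1⊕0⊕0⊕1⊕0⊕1⊕0⊕0⊕0⊕1 = 0
Parity bit = 0 (so all 20 bits XOR to 0).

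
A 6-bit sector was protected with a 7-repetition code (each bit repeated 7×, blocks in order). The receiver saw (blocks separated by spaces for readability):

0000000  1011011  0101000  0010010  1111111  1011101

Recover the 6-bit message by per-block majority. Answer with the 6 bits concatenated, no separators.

010011

Block 1 (0000000): 0 ones → 0
Block 2 (1011011): 5 ones → 1
Block 3 (0101000): 2 ones → 0
Block 4 (0010010): 2 ones → 0
Block 5 (1111111): 7 ones → 1
Block 6 (1011101): 5 ones → 1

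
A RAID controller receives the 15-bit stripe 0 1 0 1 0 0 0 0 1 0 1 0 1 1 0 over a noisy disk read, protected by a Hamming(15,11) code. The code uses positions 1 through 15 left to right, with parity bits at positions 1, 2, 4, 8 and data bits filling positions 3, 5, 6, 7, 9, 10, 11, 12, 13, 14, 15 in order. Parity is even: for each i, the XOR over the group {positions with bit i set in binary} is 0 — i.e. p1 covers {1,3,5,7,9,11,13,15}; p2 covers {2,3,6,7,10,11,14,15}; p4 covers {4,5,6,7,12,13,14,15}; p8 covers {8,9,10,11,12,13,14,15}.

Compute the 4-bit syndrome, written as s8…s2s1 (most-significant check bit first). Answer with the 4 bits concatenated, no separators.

0111

s1 (pos 1,3,5,7,9,11,13,15): 0⊕0⊕0⊕0⊕1⊕1⊕1⊕0 = 1
s2 (pos 2,3,6,7,10,11,14,15): 1⊕0⊕0⊕0⊕0⊕1⊕1⊕0 = 1
s4 (pos 4,5,6,7,12,13,14,15): 1⊕0⊕0⊕0⊕0⊕1⊕1⊕0 = 1
s8 (pos 8,9,10,11,12,13,14,15): 0⊕1⊕0⊕1⊕0⊕1⊕1⊕0 = 0
Syndrome s8…s1 = 0111 → error at position 7.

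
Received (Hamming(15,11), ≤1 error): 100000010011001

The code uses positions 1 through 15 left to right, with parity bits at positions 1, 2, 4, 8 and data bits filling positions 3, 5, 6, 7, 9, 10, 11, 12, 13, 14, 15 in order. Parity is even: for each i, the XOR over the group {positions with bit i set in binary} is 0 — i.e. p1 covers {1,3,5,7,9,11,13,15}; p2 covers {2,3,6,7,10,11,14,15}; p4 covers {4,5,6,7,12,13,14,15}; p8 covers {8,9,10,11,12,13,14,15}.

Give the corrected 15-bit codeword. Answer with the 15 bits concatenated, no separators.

000000010011001

s1 (pos 1,3,5,7,9,11,13,15): 1⊕0⊕0⊕0⊕0⊕1⊕0⊕1 = 1
s2 (pos 2,3,6,7,10,11,14,15): 0⊕0⊕0⊕0⊕0⊕1⊕0⊕1 = 0
s4 (pos 4,5,6,7,12,13,14,15): 0⊕0⊕0⊕0⊕1⊕0⊕0⊕1 = 0
s8 (pos 8,9,10,11,12,13,14,15): 1⊕0⊕0⊕1⊕1⊕0⊕0⊕1 = 0
Syndrome s8…s1 = 0001 → error at position 1.
Flip position 1: 100000010011001 → 000000010011001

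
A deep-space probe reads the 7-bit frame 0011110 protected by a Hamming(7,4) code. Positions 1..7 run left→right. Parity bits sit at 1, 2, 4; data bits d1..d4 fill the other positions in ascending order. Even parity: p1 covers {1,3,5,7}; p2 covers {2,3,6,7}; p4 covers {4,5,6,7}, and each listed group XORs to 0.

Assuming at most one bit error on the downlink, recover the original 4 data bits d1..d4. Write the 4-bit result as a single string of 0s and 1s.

1110

s1 (pos 1,3,5,7): 0⊕1⊕1⊕0 = 0
s2 (pos 2,3,6,7): 0⊕1⊕1⊕0 = 0
s4 (pos 4,5,6,7): 1⊕1⊕1⊕0 = 1
Syndrome s4…s1 = 100 → error at position 4.
Flip position 4: 0011110 → 0010110
Read data bits from positions 3,5,6,7: 1110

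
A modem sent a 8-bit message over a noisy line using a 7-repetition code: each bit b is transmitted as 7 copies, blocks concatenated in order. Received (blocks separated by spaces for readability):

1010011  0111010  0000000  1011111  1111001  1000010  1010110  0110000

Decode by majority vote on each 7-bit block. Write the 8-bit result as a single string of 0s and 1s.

Block 1 (1010011): 4 ones → 1
Block 2 (0111010): 4 ones → 1
Block 3 (0000000): 0 ones → 0
Block 4 (1011111): 6 ones → 1
Block 5 (1111001): 5 ones → 1
Block 6 (1000010): 2 ones → 0
Block 7 (1010110): 4 ones → 1
Block 8 (0110000): 2 ones → 0

11011010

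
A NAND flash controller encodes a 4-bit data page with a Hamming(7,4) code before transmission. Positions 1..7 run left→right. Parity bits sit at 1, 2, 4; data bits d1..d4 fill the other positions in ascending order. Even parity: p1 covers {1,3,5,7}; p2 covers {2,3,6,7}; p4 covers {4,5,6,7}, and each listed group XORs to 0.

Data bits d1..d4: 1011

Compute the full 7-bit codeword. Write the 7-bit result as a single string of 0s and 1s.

Place data at non-parity positions: p1 p2 1 p4 0 1 1
p1 (pos 1,3,5,7): XOR of data positions = 1⊕0⊕1 = 0
p2 (pos 2,3,6,7): XOR of data positions = 1⊕1⊕1 = 1
p4 (pos 4,5,6,7): XOR of data positions = 0⊕1⊕1 = 0
Codeword: 0110011

0110011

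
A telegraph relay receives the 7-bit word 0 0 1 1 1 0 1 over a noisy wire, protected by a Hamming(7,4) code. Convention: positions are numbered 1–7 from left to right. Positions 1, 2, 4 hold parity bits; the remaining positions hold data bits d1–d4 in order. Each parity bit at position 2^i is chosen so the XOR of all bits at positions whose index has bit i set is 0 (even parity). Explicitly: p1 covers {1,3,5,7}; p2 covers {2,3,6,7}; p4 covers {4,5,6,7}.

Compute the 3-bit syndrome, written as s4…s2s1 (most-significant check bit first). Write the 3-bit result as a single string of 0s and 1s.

s1 (pos 1,3,5,7): 0⊕1⊕1⊕1 = 1
s2 (pos 2,3,6,7): 0⊕1⊕0⊕1 = 0
s4 (pos 4,5,6,7): 1⊕1⊕0⊕1 = 1
Syndrome s4…s1 = 101 → error at position 5.

101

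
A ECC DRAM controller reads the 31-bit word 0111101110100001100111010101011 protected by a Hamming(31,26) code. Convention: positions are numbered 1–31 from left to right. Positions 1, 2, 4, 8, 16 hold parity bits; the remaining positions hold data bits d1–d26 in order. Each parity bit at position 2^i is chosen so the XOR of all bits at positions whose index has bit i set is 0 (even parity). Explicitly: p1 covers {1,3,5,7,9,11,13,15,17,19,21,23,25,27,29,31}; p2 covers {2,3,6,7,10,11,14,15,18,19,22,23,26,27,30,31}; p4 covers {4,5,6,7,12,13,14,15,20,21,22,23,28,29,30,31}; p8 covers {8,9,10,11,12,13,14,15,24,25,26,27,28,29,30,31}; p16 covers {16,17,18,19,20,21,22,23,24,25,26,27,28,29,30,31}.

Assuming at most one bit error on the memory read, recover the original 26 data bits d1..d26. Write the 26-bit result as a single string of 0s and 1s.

s1 (pos 1,3,5,7,9,11,13,15,17,19,21,23,25,27,29,31): 0⊕1⊕1⊕1⊕1⊕1⊕0⊕0⊕1⊕0⊕1⊕0⊕0⊕0⊕0⊕1 = 0
s2 (pos 2,3,6,7,10,11,14,15,18,19,22,23,26,27,30,31): 1⊕1⊕0⊕1⊕0⊕1⊕0⊕0⊕0⊕0⊕1⊕0⊕1⊕0⊕1⊕1 = 0
s4 (pos 4,5,6,7,12,13,14,15,20,21,22,23,28,29,30,31): 1⊕1⊕0⊕1⊕0⊕0⊕0⊕0⊕1⊕1⊕1⊕0⊕1⊕0⊕1⊕1 = 1
s8 (pos 8,9,10,11,12,13,14,15,24,25,26,27,28,29,30,31): 1⊕1⊕0⊕1⊕0⊕0⊕0⊕0⊕1⊕0⊕1⊕0⊕1⊕0⊕1⊕1 = 0
s16 (pos 16,17,18,19,20,21,22,23,24,25,26,27,28,29,30,31): 1⊕1⊕0⊕0⊕1⊕1⊕1⊕0⊕1⊕0⊕1⊕0⊕1⊕0⊕1⊕1 = 0
Syndrome s16…s1 = 00100 → error at position 4.
Flip position 4: 0111101110100001100111010101011 → 0110101110100001100111010101011
Read data bits from positions 3,5,6,7,9,10,11,12,13,14,15,17,18,19,20,21,22,23,24,25,26,27,28,29,30,31: 11011010000100111010101011

11011010000100111010101011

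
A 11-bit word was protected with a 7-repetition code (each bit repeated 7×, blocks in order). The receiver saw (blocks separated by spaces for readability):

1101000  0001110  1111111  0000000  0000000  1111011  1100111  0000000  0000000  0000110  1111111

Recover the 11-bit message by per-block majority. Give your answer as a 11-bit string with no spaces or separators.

00100110001

Block 1 (1101000): 3 ones → 0
Block 2 (0001110): 3 ones → 0
Block 3 (1111111): 7 ones → 1
Block 4 (0000000): 0 ones → 0
Block 5 (0000000): 0 ones → 0
Block 6 (1111011): 6 ones → 1
Block 7 (1100111): 5 ones → 1
Block 8 (0000000): 0 ones → 0
Block 9 (0000000): 0 ones → 0
Block 10 (0000110): 2 ones → 0
Block 11 (1111111): 7 ones → 1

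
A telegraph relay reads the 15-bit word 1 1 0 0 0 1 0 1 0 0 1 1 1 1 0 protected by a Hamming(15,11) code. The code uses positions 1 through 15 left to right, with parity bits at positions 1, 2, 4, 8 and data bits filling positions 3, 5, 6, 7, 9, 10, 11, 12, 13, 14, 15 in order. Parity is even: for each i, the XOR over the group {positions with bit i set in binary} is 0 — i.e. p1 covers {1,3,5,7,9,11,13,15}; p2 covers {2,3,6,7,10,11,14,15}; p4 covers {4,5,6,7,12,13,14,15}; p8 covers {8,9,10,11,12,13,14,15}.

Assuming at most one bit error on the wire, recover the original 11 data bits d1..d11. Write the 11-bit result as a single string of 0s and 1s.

00101011110

s1 (pos 1,3,5,7,9,11,13,15): 1⊕0⊕0⊕0⊕0⊕1⊕1⊕0 = 1
s2 (pos 2,3,6,7,10,11,14,15): 1⊕0⊕1⊕0⊕0⊕1⊕1⊕0 = 0
s4 (pos 4,5,6,7,12,13,14,15): 0⊕0⊕1⊕0⊕1⊕1⊕1⊕0 = 0
s8 (pos 8,9,10,11,12,13,14,15): 1⊕0⊕0⊕1⊕1⊕1⊕1⊕0 = 1
Syndrome s8…s1 = 1001 → error at position 9.
Flip position 9: 110001010011110 → 110001011011110
Read data bits from positions 3,5,6,7,9,10,11,12,13,14,15: 00101011110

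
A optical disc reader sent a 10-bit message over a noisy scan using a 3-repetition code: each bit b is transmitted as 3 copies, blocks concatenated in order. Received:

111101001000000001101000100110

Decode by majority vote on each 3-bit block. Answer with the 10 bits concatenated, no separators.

1100001001

Block 1 (111): 3 ones → 1
Block 2 (101): 2 ones → 1
Block 3 (001): 1 one → 0
Block 4 (000): 0 ones → 0
Block 5 (000): 0 ones → 0
Block 6 (001): 1 one → 0
Block 7 (101): 2 ones → 1
Block 8 (000): 0 ones → 0
Block 9 (100): 1 one → 0
Block 10 (110): 2 ones → 1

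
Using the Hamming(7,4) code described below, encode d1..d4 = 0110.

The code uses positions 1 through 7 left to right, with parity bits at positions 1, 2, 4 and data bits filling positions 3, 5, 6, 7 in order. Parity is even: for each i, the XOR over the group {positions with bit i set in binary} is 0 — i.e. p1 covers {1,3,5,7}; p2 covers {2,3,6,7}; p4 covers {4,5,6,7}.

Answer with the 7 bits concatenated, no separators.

Place data at non-parity positions: p1 p2 0 p4 1 1 0
p1 (pos 1,3,5,7): XOR of data positions = 0⊕1⊕0 = 1
p2 (pos 2,3,6,7): XOR of data positions = 0⊕1⊕0 = 1
p4 (pos 4,5,6,7): XOR of data positions = 1⊕1⊕0 = 0
Codeword: 1100110

1100110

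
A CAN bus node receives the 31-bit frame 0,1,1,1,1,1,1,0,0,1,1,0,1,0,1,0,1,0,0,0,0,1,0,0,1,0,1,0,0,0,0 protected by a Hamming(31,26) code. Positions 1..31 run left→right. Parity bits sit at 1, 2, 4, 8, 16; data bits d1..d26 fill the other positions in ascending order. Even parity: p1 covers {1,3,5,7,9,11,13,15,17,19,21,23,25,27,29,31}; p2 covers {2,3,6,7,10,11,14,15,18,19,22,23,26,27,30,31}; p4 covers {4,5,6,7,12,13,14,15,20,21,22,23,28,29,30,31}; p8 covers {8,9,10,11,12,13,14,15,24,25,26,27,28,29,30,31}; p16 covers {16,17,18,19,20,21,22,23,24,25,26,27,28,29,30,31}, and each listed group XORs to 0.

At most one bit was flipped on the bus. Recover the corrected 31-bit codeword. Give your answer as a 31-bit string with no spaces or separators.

0111110001101010100001001010000

s1 (pos 1,3,5,7,9,11,13,15,17,19,21,23,25,27,29,31): 0⊕1⊕1⊕1⊕0⊕1⊕1⊕1⊕1⊕0⊕0⊕0⊕1⊕1⊕0⊕0 = 1
s2 (pos 2,3,6,7,10,11,14,15,18,19,22,23,26,27,30,31): 1⊕1⊕1⊕1⊕1⊕1⊕0⊕1⊕0⊕0⊕1⊕0⊕0⊕1⊕0⊕0 = 1
s4 (pos 4,5,6,7,12,13,14,15,20,21,22,23,28,29,30,31): 1⊕1⊕1⊕1⊕0⊕1⊕0⊕1⊕0⊕0⊕1⊕0⊕0⊕0⊕0⊕0 = 1
s8 (pos 8,9,10,11,12,13,14,15,24,25,26,27,28,29,30,31): 0⊕0⊕1⊕1⊕0⊕1⊕0⊕1⊕0⊕1⊕0⊕1⊕0⊕0⊕0⊕0 = 0
s16 (pos 16,17,18,19,20,21,22,23,24,25,26,27,28,29,30,31): 0⊕1⊕0⊕0⊕0⊕0⊕1⊕0⊕0⊕1⊕0⊕1⊕0⊕0⊕0⊕0 = 0
Syndrome s16…s1 = 00111 → error at position 7.
Flip position 7: 0111111001101010100001001010000 → 0111110001101010100001001010000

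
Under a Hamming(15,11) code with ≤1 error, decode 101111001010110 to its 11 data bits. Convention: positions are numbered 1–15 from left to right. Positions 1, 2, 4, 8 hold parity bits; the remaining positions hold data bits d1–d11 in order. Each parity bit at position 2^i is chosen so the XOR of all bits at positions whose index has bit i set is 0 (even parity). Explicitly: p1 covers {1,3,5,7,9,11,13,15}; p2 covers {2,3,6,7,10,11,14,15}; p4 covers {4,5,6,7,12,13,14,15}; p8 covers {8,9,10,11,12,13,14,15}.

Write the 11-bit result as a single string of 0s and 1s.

s1 (pos 1,3,5,7,9,11,13,15): 1⊕1⊕1⊕0⊕1⊕1⊕1⊕0 = 0
s2 (pos 2,3,6,7,10,11,14,15): 0⊕1⊕1⊕0⊕0⊕1⊕1⊕0 = 0
s4 (pos 4,5,6,7,12,13,14,15): 1⊕1⊕1⊕0⊕0⊕1⊕1⊕0 = 1
s8 (pos 8,9,10,11,12,13,14,15): 0⊕1⊕0⊕1⊕0⊕1⊕1⊕0 = 0
Syndrome s8…s1 = 0100 → error at position 4.
Flip position 4: 101111001010110 → 101011001010110
Read data bits from positions 3,5,6,7,9,10,11,12,13,14,15: 11101010110

11101010110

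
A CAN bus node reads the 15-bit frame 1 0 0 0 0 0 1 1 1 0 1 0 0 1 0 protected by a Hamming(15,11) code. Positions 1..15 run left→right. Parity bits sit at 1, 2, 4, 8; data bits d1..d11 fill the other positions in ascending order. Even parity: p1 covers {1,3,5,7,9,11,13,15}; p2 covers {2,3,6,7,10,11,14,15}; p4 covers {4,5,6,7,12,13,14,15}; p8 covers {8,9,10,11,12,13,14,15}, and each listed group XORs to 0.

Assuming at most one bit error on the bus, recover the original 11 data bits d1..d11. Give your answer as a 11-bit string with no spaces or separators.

s1 (pos 1,3,5,7,9,11,13,15): 1⊕0⊕0⊕1⊕1⊕1⊕0⊕0 = 0
s2 (pos 2,3,6,7,10,11,14,15): 0⊕0⊕0⊕1⊕0⊕1⊕1⊕0 = 1
s4 (pos 4,5,6,7,12,13,14,15): 0⊕0⊕0⊕1⊕0⊕0⊕1⊕0 = 0
s8 (pos 8,9,10,11,12,13,14,15): 1⊕1⊕0⊕1⊕0⊕0⊕1⊕0 = 0
Syndrome s8…s1 = 0010 → error at position 2.
Flip position 2: 100000111010010 → 110000111010010
Read data bits from positions 3,5,6,7,9,10,11,12,13,14,15: 00011010010

00011010010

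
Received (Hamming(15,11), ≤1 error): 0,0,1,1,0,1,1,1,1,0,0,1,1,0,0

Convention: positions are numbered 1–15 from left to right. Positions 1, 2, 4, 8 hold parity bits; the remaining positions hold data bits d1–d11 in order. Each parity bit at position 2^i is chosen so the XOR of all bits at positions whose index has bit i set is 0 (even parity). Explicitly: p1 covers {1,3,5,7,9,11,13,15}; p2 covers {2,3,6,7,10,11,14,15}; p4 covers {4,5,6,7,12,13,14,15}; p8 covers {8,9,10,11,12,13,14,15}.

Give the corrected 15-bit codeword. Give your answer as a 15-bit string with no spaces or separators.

s1 (pos 1,3,5,7,9,11,13,15): 0⊕1⊕0⊕1⊕1⊕0⊕1⊕0 = 0
s2 (pos 2,3,6,7,10,11,14,15): 0⊕1⊕1⊕1⊕0⊕0⊕0⊕0 = 1
s4 (pos 4,5,6,7,12,13,14,15): 1⊕0⊕1⊕1⊕1⊕1⊕0⊕0 = 1
s8 (pos 8,9,10,11,12,13,14,15): 1⊕1⊕0⊕0⊕1⊕1⊕0⊕0 = 0
Syndrome s8…s1 = 0110 → error at position 6.
Flip position 6: 001101111001100 → 001100111001100

001100111001100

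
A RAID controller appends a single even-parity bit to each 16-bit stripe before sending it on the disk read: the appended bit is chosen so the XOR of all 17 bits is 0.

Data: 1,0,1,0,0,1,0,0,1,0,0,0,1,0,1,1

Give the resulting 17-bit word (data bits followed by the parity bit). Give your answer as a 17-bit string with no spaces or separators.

XOR of the 16 data bits: 1⊕0⊕1⊕0⊕0⊕1⊕0⊕0⊕1⊕0⊕0⊕0⊕1⊕0⊕1⊕1 = 1
Parity bit = 1 (so all 17 bits XOR to 0).

10100100100010111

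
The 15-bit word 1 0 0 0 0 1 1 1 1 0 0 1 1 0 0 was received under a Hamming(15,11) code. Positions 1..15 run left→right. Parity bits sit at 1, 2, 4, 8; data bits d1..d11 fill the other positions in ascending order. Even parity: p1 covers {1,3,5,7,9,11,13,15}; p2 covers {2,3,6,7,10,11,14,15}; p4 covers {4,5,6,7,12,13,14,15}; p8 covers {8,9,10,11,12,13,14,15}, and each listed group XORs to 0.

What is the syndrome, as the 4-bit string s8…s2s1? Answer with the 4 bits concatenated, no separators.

s1 (pos 1,3,5,7,9,11,13,15): 1⊕0⊕0⊕1⊕1⊕0⊕1⊕0 = 0
s2 (pos 2,3,6,7,10,11,14,15): 0⊕0⊕1⊕1⊕0⊕0⊕0⊕0 = 0
s4 (pos 4,5,6,7,12,13,14,15): 0⊕0⊕1⊕1⊕1⊕1⊕0⊕0 = 0
s8 (pos 8,9,10,11,12,13,14,15): 1⊕1⊕0⊕0⊕1⊕1⊕0⊕0 = 0
Syndrome s8…s1 = 0000 → no error.

0000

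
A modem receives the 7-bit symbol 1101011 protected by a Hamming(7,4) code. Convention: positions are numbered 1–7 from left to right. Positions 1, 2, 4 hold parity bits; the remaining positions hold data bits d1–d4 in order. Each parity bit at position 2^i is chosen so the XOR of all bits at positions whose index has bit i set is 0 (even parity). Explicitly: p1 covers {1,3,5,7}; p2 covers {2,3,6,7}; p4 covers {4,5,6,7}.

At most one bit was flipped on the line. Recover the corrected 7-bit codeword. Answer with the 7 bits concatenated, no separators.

1101001

s1 (pos 1,3,5,7): 1⊕0⊕0⊕1 = 0
s2 (pos 2,3,6,7): 1⊕0⊕1⊕1 = 1
s4 (pos 4,5,6,7): 1⊕0⊕1⊕1 = 1
Syndrome s4…s1 = 110 → error at position 6.
Flip position 6: 1101011 → 1101001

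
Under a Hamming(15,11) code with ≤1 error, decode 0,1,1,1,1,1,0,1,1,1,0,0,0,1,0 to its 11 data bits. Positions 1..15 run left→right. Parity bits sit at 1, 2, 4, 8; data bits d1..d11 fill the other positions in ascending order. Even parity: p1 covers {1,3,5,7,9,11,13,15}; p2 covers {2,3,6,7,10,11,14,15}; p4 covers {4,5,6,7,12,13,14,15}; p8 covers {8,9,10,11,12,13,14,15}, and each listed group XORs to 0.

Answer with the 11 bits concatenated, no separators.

01101100010

s1 (pos 1,3,5,7,9,11,13,15): 0⊕1⊕1⊕0⊕1⊕0⊕0⊕0 = 1
s2 (pos 2,3,6,7,10,11,14,15): 1⊕1⊕1⊕0⊕1⊕0⊕1⊕0 = 1
s4 (pos 4,5,6,7,12,13,14,15): 1⊕1⊕1⊕0⊕0⊕0⊕1⊕0 = 0
s8 (pos 8,9,10,11,12,13,14,15): 1⊕1⊕1⊕0⊕0⊕0⊕1⊕0 = 0
Syndrome s8…s1 = 0011 → error at position 3.
Flip position 3: 011111011100010 → 010111011100010
Read data bits from positions 3,5,6,7,9,10,11,12,13,14,15: 01101100010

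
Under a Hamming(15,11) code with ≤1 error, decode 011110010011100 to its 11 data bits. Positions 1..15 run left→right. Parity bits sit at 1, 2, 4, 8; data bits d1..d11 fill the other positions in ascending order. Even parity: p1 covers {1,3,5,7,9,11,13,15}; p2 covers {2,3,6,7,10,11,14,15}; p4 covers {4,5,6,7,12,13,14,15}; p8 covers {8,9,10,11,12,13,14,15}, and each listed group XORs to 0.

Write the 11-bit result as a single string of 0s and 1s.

s1 (pos 1,3,5,7,9,11,13,15): 0⊕1⊕1⊕0⊕0⊕1⊕1⊕0 = 0
s2 (pos 2,3,6,7,10,11,14,15): 1⊕1⊕0⊕0⊕0⊕1⊕0⊕0 = 1
s4 (pos 4,5,6,7,12,13,14,15): 1⊕1⊕0⊕0⊕1⊕1⊕0⊕0 = 0
s8 (pos 8,9,10,11,12,13,14,15): 1⊕0⊕0⊕1⊕1⊕1⊕0⊕0 = 0
Syndrome s8…s1 = 0010 → error at position 2.
Flip position 2: 011110010011100 → 001110010011100
Read data bits from positions 3,5,6,7,9,10,11,12,13,14,15: 11000011100

11000011100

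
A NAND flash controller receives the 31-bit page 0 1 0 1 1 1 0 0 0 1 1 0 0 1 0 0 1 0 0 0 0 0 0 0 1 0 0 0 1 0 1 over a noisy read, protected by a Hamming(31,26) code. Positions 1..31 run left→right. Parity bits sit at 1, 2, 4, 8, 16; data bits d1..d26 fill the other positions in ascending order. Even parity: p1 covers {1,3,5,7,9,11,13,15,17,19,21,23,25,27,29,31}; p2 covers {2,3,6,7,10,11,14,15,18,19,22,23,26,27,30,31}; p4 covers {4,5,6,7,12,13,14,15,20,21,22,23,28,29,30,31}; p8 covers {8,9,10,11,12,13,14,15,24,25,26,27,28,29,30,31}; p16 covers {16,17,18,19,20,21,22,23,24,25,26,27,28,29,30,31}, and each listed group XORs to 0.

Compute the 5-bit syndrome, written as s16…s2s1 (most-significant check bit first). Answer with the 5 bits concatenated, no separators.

s1 (pos 1,3,5,7,9,11,13,15,17,19,21,23,25,27,29,31): 0⊕0⊕1⊕0⊕0⊕1⊕0⊕0⊕1⊕0⊕0⊕0⊕1⊕0⊕1⊕1 = 0
s2 (pos 2,3,6,7,10,11,14,15,18,19,22,23,26,27,30,31): 1⊕0⊕1⊕0⊕1⊕1⊕1⊕0⊕0⊕0⊕0⊕0⊕0⊕0⊕0⊕1 = 0
s4 (pos 4,5,6,7,12,13,14,15,20,21,22,23,28,29,30,31): 1⊕1⊕1⊕0⊕0⊕0⊕1⊕0⊕0⊕0⊕0⊕0⊕0⊕1⊕0⊕1 = 0
s8 (pos 8,9,10,11,12,13,14,15,24,25,26,27,28,29,30,31): 0⊕0⊕1⊕1⊕0⊕0⊕1⊕0⊕0⊕1⊕0⊕0⊕0⊕1⊕0⊕1 = 0
s16 (pos 16,17,18,19,20,21,22,23,24,25,26,27,28,29,30,31): 0⊕1⊕0⊕0⊕0⊕0⊕0⊕0⊕0⊕1⊕0⊕0⊕0⊕1⊕0⊕1 = 0
Syndrome s16…s1 = 00000 → no error.

00000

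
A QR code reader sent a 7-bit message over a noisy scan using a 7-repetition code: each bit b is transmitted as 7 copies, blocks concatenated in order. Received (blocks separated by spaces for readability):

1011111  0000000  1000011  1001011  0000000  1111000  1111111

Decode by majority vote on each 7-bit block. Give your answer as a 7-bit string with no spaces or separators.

1001011

Block 1 (1011111): 6 ones → 1
Block 2 (0000000): 0 ones → 0
Block 3 (1000011): 3 ones → 0
Block 4 (1001011): 4 ones → 1
Block 5 (0000000): 0 ones → 0
Block 6 (1111000): 4 ones → 1
Block 7 (1111111): 7 ones → 1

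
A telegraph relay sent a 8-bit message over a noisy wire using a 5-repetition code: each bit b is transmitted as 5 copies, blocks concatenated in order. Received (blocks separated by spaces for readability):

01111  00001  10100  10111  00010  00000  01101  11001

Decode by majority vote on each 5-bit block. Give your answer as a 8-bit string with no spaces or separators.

Block 1 (01111): 4 ones → 1
Block 2 (00001): 1 one → 0
Block 3 (10100): 2 ones → 0
Block 4 (10111): 4 ones → 1
Block 5 (00010): 1 one → 0
Block 6 (00000): 0 ones → 0
Block 7 (01101): 3 ones → 1
Block 8 (11001): 3 ones → 1

10010011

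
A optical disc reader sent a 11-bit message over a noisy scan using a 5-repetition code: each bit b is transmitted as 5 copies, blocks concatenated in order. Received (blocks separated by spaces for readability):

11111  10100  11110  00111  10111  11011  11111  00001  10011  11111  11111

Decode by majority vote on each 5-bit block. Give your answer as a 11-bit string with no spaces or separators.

Block 1 (11111): 5 ones → 1
Block 2 (10100): 2 ones → 0
Block 3 (11110): 4 ones → 1
Block 4 (00111): 3 ones → 1
Block 5 (10111): 4 ones → 1
Block 6 (11011): 4 ones → 1
Block 7 (11111): 5 ones → 1
Block 8 (00001): 1 one → 0
Block 9 (10011): 3 ones → 1
Block 10 (11111): 5 ones → 1
Block 11 (11111): 5 ones → 1

10111110111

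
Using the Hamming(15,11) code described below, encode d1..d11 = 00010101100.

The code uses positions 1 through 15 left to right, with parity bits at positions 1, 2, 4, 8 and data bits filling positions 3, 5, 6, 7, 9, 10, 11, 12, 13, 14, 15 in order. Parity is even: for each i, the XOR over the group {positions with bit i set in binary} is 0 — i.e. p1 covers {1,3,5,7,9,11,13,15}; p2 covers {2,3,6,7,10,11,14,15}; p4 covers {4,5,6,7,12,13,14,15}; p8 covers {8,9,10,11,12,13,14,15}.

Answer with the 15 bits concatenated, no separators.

000100110101100

Place data at non-parity positions: p1 p2 0 p4 0 0 1 p8 0 1 0 1 1 0 0
p1 (pos 1,3,5,7,9,11,13,15): XOR of data positions = 0⊕0⊕1⊕0⊕0⊕1⊕0 = 0
p2 (pos 2,3,6,7,10,11,14,15): XOR of data positions = 0⊕0⊕1⊕1⊕0⊕0⊕0 = 0
p4 (pos 4,5,6,7,12,13,14,15): XOR of data positions = 0⊕0⊕1⊕1⊕1⊕0⊕0 = 1
p8 (pos 8,9,10,11,12,13,14,15): XOR of data positions = 0⊕1⊕0⊕1⊕1⊕0⊕0 = 1
Codeword: 000100110101100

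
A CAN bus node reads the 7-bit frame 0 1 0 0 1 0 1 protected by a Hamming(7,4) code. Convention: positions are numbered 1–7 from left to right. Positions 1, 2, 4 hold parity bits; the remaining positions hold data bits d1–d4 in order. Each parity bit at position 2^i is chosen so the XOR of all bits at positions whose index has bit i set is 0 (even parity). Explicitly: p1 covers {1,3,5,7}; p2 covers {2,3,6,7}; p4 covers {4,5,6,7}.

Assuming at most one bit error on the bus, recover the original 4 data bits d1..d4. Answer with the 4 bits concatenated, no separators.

0101

s1 (pos 1,3,5,7): 0⊕0⊕1⊕1 = 0
s2 (pos 2,3,6,7): 1⊕0⊕0⊕1 = 0
s4 (pos 4,5,6,7): 0⊕1⊕0⊕1 = 0
Syndrome s4…s1 = 000 → no error.
Read data bits from positions 3,5,6,7: 0101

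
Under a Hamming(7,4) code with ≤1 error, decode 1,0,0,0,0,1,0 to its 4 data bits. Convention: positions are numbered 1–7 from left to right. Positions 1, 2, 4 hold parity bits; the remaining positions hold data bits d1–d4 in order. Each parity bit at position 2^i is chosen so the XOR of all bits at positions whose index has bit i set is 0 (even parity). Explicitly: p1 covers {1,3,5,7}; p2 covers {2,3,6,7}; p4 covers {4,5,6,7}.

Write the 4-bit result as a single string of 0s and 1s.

0011

s1 (pos 1,3,5,7): 1⊕0⊕0⊕0 = 1
s2 (pos 2,3,6,7): 0⊕0⊕1⊕0 = 1
s4 (pos 4,5,6,7): 0⊕0⊕1⊕0 = 1
Syndrome s4…s1 = 111 → error at position 7.
Flip position 7: 1000010 → 1000011
Read data bits from positions 3,5,6,7: 0011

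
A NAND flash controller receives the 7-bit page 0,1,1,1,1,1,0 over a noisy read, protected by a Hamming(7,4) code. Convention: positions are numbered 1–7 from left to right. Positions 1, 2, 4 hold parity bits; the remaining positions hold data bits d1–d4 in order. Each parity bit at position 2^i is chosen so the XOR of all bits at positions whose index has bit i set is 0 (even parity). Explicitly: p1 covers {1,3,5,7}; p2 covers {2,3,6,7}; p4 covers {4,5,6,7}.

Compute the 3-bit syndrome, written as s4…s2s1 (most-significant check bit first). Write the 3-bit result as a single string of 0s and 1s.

s1 (pos 1,3,5,7): 0⊕1⊕1⊕0 = 0
s2 (pos 2,3,6,7): 1⊕1⊕1⊕0 = 1
s4 (pos 4,5,6,7): 1⊕1⊕1⊕0 = 1
Syndrome s4…s1 = 110 → error at position 6.

110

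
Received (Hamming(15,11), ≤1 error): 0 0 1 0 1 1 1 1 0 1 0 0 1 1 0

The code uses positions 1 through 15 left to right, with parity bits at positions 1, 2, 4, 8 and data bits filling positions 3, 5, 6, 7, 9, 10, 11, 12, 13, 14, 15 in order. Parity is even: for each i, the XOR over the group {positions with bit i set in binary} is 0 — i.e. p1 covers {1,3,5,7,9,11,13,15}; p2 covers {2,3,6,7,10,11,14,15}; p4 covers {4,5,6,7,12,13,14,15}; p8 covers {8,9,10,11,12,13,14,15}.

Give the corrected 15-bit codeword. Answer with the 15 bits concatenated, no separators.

001010110100110

s1 (pos 1,3,5,7,9,11,13,15): 0⊕1⊕1⊕1⊕0⊕0⊕1⊕0 = 0
s2 (pos 2,3,6,7,10,11,14,15): 0⊕1⊕1⊕1⊕1⊕0⊕1⊕0 = 1
s4 (pos 4,5,6,7,12,13,14,15): 0⊕1⊕1⊕1⊕0⊕1⊕1⊕0 = 1
s8 (pos 8,9,10,11,12,13,14,15): 1⊕0⊕1⊕0⊕0⊕1⊕1⊕0 = 0
Syndrome s8…s1 = 0110 → error at position 6.
Flip position 6: 001011110100110 → 001010110100110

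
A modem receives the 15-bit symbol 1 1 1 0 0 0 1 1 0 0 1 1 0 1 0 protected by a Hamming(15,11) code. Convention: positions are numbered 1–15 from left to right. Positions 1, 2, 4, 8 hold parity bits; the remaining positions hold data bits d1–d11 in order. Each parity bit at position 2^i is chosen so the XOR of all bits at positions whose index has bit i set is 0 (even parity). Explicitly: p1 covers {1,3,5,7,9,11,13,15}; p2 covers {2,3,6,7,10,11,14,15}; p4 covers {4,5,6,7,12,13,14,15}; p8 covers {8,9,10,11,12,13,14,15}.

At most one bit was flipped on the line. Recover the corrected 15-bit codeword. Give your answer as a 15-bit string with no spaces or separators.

s1 (pos 1,3,5,7,9,11,13,15): 1⊕1⊕0⊕1⊕0⊕1⊕0⊕0 = 0
s2 (pos 2,3,6,7,10,11,14,15): 1⊕1⊕0⊕1⊕0⊕1⊕1⊕0 = 1
s4 (pos 4,5,6,7,12,13,14,15): 0⊕0⊕0⊕1⊕1⊕0⊕1⊕0 = 1
s8 (pos 8,9,10,11,12,13,14,15): 1⊕0⊕0⊕1⊕1⊕0⊕1⊕0 = 0
Syndrome s8…s1 = 0110 → error at position 6.
Flip position 6: 111000110011010 → 111001110011010

111001110011010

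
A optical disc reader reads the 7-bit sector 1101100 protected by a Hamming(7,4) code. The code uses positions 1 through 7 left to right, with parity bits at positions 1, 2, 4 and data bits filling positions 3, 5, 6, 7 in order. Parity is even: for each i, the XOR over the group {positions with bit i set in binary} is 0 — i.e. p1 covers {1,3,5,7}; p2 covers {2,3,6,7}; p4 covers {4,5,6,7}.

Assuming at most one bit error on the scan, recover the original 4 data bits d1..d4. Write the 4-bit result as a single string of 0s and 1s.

s1 (pos 1,3,5,7): 1⊕0⊕1⊕0 = 0
s2 (pos 2,3,6,7): 1⊕0⊕0⊕0 = 1
s4 (pos 4,5,6,7): 1⊕1⊕0⊕0 = 0
Syndrome s4…s1 = 010 → error at position 2.
Flip position 2: 1101100 → 1001100
Read data bits from positions 3,5,6,7: 0100

0100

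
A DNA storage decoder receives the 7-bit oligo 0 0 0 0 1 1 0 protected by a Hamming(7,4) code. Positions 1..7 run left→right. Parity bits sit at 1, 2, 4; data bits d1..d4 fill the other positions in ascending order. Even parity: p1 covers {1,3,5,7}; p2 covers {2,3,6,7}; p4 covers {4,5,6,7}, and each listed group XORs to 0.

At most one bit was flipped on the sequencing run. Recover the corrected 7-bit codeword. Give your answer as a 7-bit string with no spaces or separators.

s1 (pos 1,3,5,7): 0⊕0⊕1⊕0 = 1
s2 (pos 2,3,6,7): 0⊕0⊕1⊕0 = 1
s4 (pos 4,5,6,7): 0⊕1⊕1⊕0 = 0
Syndrome s4…s1 = 011 → error at position 3.
Flip position 3: 0000110 → 0010110

0010110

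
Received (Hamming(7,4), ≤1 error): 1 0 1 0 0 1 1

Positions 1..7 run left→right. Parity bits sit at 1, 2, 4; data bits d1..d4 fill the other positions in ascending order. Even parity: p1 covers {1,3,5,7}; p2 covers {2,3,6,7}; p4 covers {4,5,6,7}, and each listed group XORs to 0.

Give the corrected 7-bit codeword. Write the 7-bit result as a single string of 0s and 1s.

s1 (pos 1,3,5,7): 1⊕1⊕0⊕1 = 1
s2 (pos 2,3,6,7): 0⊕1⊕1⊕1 = 1
s4 (pos 4,5,6,7): 0⊕0⊕1⊕1 = 0
Syndrome s4…s1 = 011 → error at position 3.
Flip position 3: 1010011 → 1000011

1000011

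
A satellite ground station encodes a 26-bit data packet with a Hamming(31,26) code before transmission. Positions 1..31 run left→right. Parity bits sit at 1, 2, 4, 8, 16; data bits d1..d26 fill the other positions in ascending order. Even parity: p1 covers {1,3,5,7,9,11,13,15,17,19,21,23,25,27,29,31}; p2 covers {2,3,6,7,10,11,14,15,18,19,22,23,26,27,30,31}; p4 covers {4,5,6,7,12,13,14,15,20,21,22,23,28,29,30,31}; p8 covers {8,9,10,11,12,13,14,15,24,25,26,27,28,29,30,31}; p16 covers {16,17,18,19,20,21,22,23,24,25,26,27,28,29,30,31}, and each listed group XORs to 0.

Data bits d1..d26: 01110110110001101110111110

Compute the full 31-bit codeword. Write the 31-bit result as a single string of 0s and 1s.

0101111001101100001101110111110

Place data at non-parity positions: p1 p2 0 p4 1 1 1 p8 0 1 1 0 1 1 0 p16 0 0 1 1 0 1 1 1 0 1 1 1 1 1 0
p1 (pos 1,3,5,7,9,11,13,15,17,19,21,23,25,27,29,31): XOR of data positions = 0⊕1⊕1⊕0⊕1⊕1⊕0⊕0⊕1⊕0⊕1⊕0⊕1⊕1⊕0 = 0
p2 (pos 2,3,6,7,10,11,14,15,18,19,22,23,26,27,30,31): XOR of data positions = 0⊕1⊕1⊕1⊕1⊕1⊕0⊕0⊕1⊕1⊕1⊕1⊕1⊕1⊕0 = 1
p4 (pos 4,5,6,7,12,13,14,15,20,21,22,23,28,29,30,31): XOR of data positions = 1⊕1⊕1⊕0⊕1⊕1⊕0⊕1⊕0⊕1⊕1⊕1⊕1⊕1⊕0 = 1
p8 (pos 8,9,10,11,12,13,14,15,24,25,26,27,28,29,30,31): XOR of data positions = 0⊕1⊕1⊕0⊕1⊕1⊕0⊕1⊕0⊕1⊕1⊕1⊕1⊕1⊕0 = 0
p16 (pos 16,17,18,19,20,21,22,23,24,25,26,27,28,29,30,31): XOR of data positions = 0⊕0⊕1⊕1⊕0⊕1⊕1⊕1⊕0⊕1⊕1⊕1⊕1⊕1⊕0 = 0
Codeword: 0101111001101100001101110111110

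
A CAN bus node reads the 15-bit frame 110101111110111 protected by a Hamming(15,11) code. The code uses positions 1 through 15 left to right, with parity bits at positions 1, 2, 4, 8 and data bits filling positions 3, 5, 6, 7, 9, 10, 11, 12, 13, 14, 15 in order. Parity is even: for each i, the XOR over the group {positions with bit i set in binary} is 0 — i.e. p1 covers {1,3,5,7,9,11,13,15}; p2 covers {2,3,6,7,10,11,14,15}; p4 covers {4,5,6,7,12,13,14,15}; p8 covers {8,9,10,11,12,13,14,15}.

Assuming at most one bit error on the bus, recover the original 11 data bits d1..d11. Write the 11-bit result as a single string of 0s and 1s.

s1 (pos 1,3,5,7,9,11,13,15): 1⊕0⊕0⊕1⊕1⊕1⊕1⊕1 = 0
s2 (pos 2,3,6,7,10,11,14,15): 1⊕0⊕1⊕1⊕1⊕1⊕1⊕1 = 1
s4 (pos 4,5,6,7,12,13,14,15): 1⊕0⊕1⊕1⊕0⊕1⊕1⊕1 = 0
s8 (pos 8,9,10,11,12,13,14,15): 1⊕1⊕1⊕1⊕0⊕1⊕1⊕1 = 1
Syndrome s8…s1 = 1010 → error at position 10.
Flip position 10: 110101111110111 → 110101111010111
Read data bits from positions 3,5,6,7,9,10,11,12,13,14,15: 00111010111

00111010111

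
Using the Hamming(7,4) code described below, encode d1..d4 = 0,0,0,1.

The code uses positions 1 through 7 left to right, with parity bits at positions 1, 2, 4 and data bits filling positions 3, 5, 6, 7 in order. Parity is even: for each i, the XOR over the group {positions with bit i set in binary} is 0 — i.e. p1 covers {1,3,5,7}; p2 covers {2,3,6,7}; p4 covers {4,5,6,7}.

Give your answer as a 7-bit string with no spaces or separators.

1101001

Place data at non-parity positions: p1 p2 0 p4 0 0 1
p1 (pos 1,3,5,7): XOR of data positions = 0⊕0⊕1 = 1
p2 (pos 2,3,6,7): XOR of data positions = 0⊕0⊕1 = 1
p4 (pos 4,5,6,7): XOR of data positions = 0⊕0⊕1 = 1
Codeword: 1101001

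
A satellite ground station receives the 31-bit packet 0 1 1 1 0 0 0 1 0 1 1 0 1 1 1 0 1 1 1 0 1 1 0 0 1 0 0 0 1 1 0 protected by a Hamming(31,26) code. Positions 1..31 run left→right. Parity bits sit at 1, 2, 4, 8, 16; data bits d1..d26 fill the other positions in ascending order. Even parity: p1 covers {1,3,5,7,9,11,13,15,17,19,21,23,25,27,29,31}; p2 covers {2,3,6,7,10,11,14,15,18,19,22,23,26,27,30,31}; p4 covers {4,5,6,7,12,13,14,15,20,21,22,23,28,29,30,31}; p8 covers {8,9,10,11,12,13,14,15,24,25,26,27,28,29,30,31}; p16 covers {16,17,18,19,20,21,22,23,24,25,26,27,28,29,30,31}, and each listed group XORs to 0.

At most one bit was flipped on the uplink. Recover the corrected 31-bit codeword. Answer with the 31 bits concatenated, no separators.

0111000111101110111011001000110

s1 (pos 1,3,5,7,9,11,13,15,17,19,21,23,25,27,29,31): 0⊕1⊕0⊕0⊕0⊕1⊕1⊕1⊕1⊕1⊕1⊕0⊕1⊕0⊕1⊕0 = 1
s2 (pos 2,3,6,7,10,11,14,15,18,19,22,23,26,27,30,31): 1⊕1⊕0⊕0⊕1⊕1⊕1⊕1⊕1⊕1⊕1⊕0⊕0⊕0⊕1⊕0 = 0
s4 (pos 4,5,6,7,12,13,14,15,20,21,22,23,28,29,30,31): 1⊕0⊕0⊕0⊕0⊕1⊕1⊕1⊕0⊕1⊕1⊕0⊕0⊕1⊕1⊕0 = 0
s8 (pos 8,9,10,11,12,13,14,15,24,25,26,27,28,29,30,31): 1⊕0⊕1⊕1⊕0⊕1⊕1⊕1⊕0⊕1⊕0⊕0⊕0⊕1⊕1⊕0 = 1
s16 (pos 16,17,18,19,20,21,22,23,24,25,26,27,28,29,30,31): 0⊕1⊕1⊕1⊕0⊕1⊕1⊕0⊕0⊕1⊕0⊕0⊕0⊕1⊕1⊕0 = 0
Syndrome s16…s1 = 01001 → error at position 9.
Flip position 9: 0111000101101110111011001000110 → 0111000111101110111011001000110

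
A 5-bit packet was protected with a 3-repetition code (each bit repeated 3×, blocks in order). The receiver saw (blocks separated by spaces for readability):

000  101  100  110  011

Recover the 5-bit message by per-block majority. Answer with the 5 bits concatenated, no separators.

01011

Block 1 (000): 0 ones → 0
Block 2 (101): 2 ones → 1
Block 3 (100): 1 one → 0
Block 4 (110): 2 ones → 1
Block 5 (011): 2 ones → 1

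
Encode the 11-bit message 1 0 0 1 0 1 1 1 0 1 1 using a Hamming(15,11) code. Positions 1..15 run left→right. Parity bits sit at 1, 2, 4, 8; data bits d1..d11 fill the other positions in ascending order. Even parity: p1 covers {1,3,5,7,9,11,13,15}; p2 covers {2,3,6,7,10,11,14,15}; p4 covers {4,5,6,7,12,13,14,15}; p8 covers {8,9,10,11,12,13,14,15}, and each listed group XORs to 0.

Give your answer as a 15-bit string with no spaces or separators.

Place data at non-parity positions: p1 p2 1 p4 0 0 1 p8 0 1 1 1 0 1 1
p1 (pos 1,3,5,7,9,11,13,15): XOR of data positions = 1⊕0⊕1⊕0⊕1⊕0⊕1 = 0
p2 (pos 2,3,6,7,10,11,14,15): XOR of data positions = 1⊕0⊕1⊕1⊕1⊕1⊕1 = 0
p4 (pos 4,5,6,7,12,13,14,15): XOR of data positions = 0⊕0⊕1⊕1⊕0⊕1⊕1 = 0
p8 (pos 8,9,10,11,12,13,14,15): XOR of data positions = 0⊕1⊕1⊕1⊕0⊕1⊕1 = 1
Codeword: 001000110111011

001000110111011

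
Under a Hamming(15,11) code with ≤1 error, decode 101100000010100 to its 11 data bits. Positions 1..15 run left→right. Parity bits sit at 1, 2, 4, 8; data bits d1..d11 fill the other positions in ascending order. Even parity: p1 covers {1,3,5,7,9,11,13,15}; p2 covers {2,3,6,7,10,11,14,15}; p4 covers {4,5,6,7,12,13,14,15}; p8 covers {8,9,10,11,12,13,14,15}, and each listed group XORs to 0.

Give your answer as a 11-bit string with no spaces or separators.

10000010100

s1 (pos 1,3,5,7,9,11,13,15): 1⊕1⊕0⊕0⊕0⊕1⊕1⊕0 = 0
s2 (pos 2,3,6,7,10,11,14,15): 0⊕1⊕0⊕0⊕0⊕1⊕0⊕0 = 0
s4 (pos 4,5,6,7,12,13,14,15): 1⊕0⊕0⊕0⊕0⊕1⊕0⊕0 = 0
s8 (pos 8,9,10,11,12,13,14,15): 0⊕0⊕0⊕1⊕0⊕1⊕0⊕0 = 0
Syndrome s8…s1 = 0000 → no error.
Read data bits from positions 3,5,6,7,9,10,11,12,13,14,15: 10000010100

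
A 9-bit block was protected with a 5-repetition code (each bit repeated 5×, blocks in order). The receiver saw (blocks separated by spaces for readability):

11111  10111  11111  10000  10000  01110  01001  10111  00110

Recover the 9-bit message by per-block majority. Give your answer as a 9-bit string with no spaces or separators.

Block 1 (11111): 5 ones → 1
Block 2 (10111): 4 ones → 1
Block 3 (11111): 5 ones → 1
Block 4 (10000): 1 one → 0
Block 5 (10000): 1 one → 0
Block 6 (01110): 3 ones → 1
Block 7 (01001): 2 ones → 0
Block 8 (10111): 4 ones → 1
Block 9 (00110): 2 ones → 0

111001010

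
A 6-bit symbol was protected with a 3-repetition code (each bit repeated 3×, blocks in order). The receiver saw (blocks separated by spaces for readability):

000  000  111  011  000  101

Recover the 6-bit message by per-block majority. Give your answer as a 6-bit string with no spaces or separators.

Block 1 (000): 0 ones → 0
Block 2 (000): 0 ones → 0
Block 3 (111): 3 ones → 1
Block 4 (011): 2 ones → 1
Block 5 (000): 0 ones → 0
Block 6 (101): 2 ones → 1

001101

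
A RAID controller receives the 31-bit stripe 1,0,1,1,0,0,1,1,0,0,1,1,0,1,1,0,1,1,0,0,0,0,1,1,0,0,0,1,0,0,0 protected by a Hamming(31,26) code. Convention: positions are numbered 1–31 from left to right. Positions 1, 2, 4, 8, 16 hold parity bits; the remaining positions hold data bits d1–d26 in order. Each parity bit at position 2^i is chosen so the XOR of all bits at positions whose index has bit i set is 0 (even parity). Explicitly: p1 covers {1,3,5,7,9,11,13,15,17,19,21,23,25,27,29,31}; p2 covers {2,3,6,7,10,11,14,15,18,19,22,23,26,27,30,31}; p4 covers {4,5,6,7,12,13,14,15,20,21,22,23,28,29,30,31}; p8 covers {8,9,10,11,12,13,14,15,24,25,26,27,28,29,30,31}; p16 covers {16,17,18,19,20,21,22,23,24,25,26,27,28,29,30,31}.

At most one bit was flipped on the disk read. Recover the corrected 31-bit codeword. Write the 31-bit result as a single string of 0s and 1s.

1011001100110110110000110001001

s1 (pos 1,3,5,7,9,11,13,15,17,19,21,23,25,27,29,31): 1⊕1⊕0⊕1⊕0⊕1⊕0⊕1⊕1⊕0⊕0⊕1⊕0⊕0⊕0⊕0 = 1
s2 (pos 2,3,6,7,10,11,14,15,18,19,22,23,26,27,30,31): 0⊕1⊕0⊕1⊕0⊕1⊕1⊕1⊕1⊕0⊕0⊕1⊕0⊕0⊕0⊕0 = 1
s4 (pos 4,5,6,7,12,13,14,15,20,21,22,23,28,29,30,31): 1⊕0⊕0⊕1⊕1⊕0⊕1⊕1⊕0⊕0⊕0⊕1⊕1⊕0⊕0⊕0 = 1
s8 (pos 8,9,10,11,12,13,14,15,24,25,26,27,28,29,30,31): 1⊕0⊕0⊕1⊕1⊕0⊕1⊕1⊕1⊕0⊕0⊕0⊕1⊕0⊕0⊕0 = 1
s16 (pos 16,17,18,19,20,21,22,23,24,25,26,27,28,29,30,31): 0⊕1⊕1⊕0⊕0⊕0⊕0⊕1⊕1⊕0⊕0⊕0⊕1⊕0⊕0⊕0 = 1
Syndrome s16…s1 = 11111 → error at position 31.
Flip position 31: 1011001100110110110000110001000 → 1011001100110110110000110001001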